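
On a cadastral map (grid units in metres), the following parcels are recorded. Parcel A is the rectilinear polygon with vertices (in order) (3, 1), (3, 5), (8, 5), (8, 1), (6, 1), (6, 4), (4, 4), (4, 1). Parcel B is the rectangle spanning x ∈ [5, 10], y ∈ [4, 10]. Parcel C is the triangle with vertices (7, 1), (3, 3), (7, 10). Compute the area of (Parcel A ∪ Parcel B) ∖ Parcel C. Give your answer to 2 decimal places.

|Parcel A ∪ Parcel B| = 41.
|(Parcel A ∪ Parcel B) ∩ Parcel C| = 13.3571.
|(Parcel A ∪ Parcel B) ∖ Parcel C| = 41 − 13.3571 = 27.64.

27.64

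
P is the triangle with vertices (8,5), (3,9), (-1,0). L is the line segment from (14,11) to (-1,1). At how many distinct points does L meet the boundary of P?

The segment meets the boundary at (-0.368,1.421), (6.636,6.091).

2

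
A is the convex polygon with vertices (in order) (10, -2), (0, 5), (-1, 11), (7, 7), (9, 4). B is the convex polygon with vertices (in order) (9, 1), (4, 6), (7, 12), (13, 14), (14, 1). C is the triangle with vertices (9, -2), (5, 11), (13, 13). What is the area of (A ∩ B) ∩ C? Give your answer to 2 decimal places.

The region (A ∩ B) ∩ C is the polygon with vertices (9,4), (9.5,1), (9,1), (7.667,2.333), (6.091,7.455), (7,7).
By the shoelace formula its area is 8.39.

8.39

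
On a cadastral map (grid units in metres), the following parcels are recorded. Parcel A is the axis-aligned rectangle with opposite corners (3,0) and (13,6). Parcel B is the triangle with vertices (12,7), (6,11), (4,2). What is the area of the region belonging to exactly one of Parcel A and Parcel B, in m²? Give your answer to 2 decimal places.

68.96

|Parcel A| = 60, |Parcel B| = 31, |Parcel A∩Parcel B| = 11.0222.
|Parcel A △ Parcel B| = |Parcel A| + |Parcel B| − 2·|Parcel A∩Parcel B| = 60 + 31 − 22.0444 = 68.96.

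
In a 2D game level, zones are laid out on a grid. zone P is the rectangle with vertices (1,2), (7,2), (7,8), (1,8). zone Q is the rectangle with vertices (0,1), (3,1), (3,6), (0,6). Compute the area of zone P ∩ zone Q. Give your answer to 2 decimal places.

|zone P∩zone Q|: x∈[1,3], y∈[2,6] → 2·4 = 8.

8.00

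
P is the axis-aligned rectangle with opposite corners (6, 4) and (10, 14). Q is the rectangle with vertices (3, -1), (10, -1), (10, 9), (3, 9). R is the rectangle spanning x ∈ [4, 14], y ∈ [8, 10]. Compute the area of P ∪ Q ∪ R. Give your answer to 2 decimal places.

By inclusion–exclusion:
Individual areas: |P| = 40, |Q| = 70, |R| = 20.
|P∩Q|: x∈[6,10], y∈[4,9] → 4·5 = 20.
|P∩R|: x∈[6,10], y∈[8,10] → 4·2 = 8.
|Q∩R|: x∈[4,10], y∈[8,9] → 6·1 = 6.
|P∩Q∩R| = 4.
|P ∪ Q ∪ R| = 130 − 34 + 4 = 100.00.

100.00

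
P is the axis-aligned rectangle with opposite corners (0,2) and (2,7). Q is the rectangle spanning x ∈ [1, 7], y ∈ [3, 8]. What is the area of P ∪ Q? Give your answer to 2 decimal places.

By inclusion–exclusion:
Individual areas: |P| = 10, |Q| = 30.
|P∩Q|: x∈[1,2], y∈[3,7] → 1·4 = 4.
|P ∪ Q| = 40 − 4 = 36.00.

36.00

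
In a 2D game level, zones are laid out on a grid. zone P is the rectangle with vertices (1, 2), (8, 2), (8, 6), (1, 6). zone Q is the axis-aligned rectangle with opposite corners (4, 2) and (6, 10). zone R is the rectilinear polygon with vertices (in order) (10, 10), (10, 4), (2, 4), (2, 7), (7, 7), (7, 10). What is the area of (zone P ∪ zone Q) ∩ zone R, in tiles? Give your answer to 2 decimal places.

The region (zone P ∪ zone Q) ∩ zone R is the polygon with vertices (8,4), (2,4), (2,6), (4,6), (4,7), (6,7), (6,6), (8,6).
By the shoelace formula its area is 14.00.

14.00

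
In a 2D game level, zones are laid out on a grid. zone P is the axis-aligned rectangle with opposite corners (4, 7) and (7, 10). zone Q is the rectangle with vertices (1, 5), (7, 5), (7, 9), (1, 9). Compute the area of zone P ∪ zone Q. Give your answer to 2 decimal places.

27.00

By inclusion–exclusion:
Individual areas: |zone P| = 9, |zone Q| = 24.
|zone P∩zone Q|: x∈[4,7], y∈[7,9] → 3·2 = 6.
|zone P ∪ zone Q| = 33 − 6 = 27.00.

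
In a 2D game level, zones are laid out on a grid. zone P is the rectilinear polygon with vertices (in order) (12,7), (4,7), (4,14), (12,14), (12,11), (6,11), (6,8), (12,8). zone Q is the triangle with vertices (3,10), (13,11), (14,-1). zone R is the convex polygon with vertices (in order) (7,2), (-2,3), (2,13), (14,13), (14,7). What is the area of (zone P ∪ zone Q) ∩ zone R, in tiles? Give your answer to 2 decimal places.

|zone P ∪ zone Q| = 88.1.
|(zone P ∪ zone Q) ∩ zone R| = 63.95.

63.95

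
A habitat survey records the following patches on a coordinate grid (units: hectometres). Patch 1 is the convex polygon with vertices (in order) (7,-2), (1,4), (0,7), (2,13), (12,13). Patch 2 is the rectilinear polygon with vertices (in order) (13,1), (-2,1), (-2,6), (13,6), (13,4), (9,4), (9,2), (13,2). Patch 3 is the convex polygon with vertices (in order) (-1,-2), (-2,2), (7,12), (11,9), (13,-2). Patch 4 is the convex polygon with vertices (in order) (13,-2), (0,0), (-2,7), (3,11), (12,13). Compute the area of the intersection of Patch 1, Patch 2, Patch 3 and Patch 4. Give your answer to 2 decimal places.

The intersection is the polygon with vertices (1.6,6), (9.667,6), (9,4), (8,1), (4,1), (1,4), (0.676,4.973).
By the shoelace formula its area is 34.68.

34.68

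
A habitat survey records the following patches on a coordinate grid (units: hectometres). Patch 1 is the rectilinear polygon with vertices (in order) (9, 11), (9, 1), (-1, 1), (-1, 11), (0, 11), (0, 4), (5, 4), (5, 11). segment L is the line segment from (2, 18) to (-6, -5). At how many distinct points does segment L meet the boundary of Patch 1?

The segment meets the boundary at (-1,9.375), (-0.435,11).

2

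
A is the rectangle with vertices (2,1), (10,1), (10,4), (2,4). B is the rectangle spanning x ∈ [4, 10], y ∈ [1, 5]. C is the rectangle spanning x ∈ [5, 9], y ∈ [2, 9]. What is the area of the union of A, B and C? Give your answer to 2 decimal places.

46.00

By inclusion–exclusion:
Individual areas: |A| = 24, |B| = 24, |C| = 28.
|A∩B|: x∈[4,10], y∈[1,4] → 6·3 = 18.
|A∩C|: x∈[5,9], y∈[2,4] → 4·2 = 8.
|B∩C|: x∈[5,9], y∈[2,5] → 4·3 = 12.
|A∩B∩C| = 8.
|A ∪ B ∪ C| = 76 − 38 + 8 = 46.00.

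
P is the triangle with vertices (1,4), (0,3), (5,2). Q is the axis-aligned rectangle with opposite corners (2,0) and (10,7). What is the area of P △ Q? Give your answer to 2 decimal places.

|P| = 3, |Q| = 56, |P∩Q| = 1.35.
|P △ Q| = |P| + |Q| − 2·|P∩Q| = 3 + 56 − 2.7 = 56.30.

56.30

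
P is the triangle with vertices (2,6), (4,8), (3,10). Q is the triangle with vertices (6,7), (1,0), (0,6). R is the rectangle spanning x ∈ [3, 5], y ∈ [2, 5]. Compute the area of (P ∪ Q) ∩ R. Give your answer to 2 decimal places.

1.73

The region (P ∪ Q) ∩ R is the polygon with vertices (3,2.8), (3,5), (4.571,5).
By the shoelace formula its area is 1.73.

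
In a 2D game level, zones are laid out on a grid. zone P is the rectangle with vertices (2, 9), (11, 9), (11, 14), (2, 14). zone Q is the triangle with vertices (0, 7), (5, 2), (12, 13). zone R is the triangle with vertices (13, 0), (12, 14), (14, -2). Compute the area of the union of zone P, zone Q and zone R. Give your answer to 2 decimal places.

85.63

By inclusion–exclusion:
Individual areas: |zone P| = 45, |zone Q| = 45, |zone R| = 6.
|zone P∩zone Q| = 10.3734.
|zone P∩zone R| = 0.
|zone Q∩zone R| = 0.
|zone P∩zone Q∩zone R| = 0.
|zone P ∪ zone Q ∪ zone R| = 96 − 10.3734 + 0 = 85.63.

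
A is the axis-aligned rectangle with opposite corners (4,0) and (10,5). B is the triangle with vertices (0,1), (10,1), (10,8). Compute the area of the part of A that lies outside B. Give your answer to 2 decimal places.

|A| = 30, |A∩B| = 22.9714.
|A ∖ B| = |A| − |A∩B| = 30 − 22.9714 = 7.03.

7.03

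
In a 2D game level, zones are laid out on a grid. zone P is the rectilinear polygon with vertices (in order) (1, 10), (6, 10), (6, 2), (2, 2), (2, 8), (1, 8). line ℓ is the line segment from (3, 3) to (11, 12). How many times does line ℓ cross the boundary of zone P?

The segment meets the boundary at (6,6.375).

1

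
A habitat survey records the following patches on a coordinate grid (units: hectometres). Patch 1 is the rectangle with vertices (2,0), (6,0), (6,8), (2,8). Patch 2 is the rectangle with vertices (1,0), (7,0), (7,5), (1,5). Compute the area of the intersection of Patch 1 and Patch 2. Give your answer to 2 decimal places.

|Patch 1∩Patch 2|: x∈[2,6], y∈[0,5] → 4·5 = 20.

20.00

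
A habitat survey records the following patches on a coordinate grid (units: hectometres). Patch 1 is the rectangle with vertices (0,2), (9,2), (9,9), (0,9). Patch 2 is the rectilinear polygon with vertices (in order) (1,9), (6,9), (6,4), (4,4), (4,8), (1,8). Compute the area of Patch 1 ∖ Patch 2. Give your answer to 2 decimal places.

|Patch 1| = 63, |Patch 1∩Patch 2| = 13.
|Patch 1 ∖ Patch 2| = |Patch 1| − |Patch 1∩Patch 2| = 63 − 13 = 50.00.

50.00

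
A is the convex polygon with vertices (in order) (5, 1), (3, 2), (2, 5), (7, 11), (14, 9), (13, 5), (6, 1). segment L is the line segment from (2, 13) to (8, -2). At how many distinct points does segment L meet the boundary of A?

2

The segment meets the boundary at (6.651,1.372), (4.162,7.595).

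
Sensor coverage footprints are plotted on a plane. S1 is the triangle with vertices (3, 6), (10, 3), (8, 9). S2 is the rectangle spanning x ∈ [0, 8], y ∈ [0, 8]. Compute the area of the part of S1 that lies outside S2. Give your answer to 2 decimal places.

|S1| = 18, |S1∩S2| = 12.0238.
|S1 ∖ S2| = |S1| − |S1∩S2| = 18 − 12.0238 = 5.98.

5.98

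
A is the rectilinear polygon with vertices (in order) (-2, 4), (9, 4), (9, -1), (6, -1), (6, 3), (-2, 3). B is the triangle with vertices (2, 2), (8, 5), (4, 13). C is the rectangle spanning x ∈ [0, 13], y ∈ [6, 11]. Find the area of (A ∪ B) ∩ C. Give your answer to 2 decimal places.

The region (A ∪ B) ∩ C is the polygon with vertices (3.636,11), (5,11), (7.5,6), (2.727,6).
By the shoelace formula its area is 15.34.

15.34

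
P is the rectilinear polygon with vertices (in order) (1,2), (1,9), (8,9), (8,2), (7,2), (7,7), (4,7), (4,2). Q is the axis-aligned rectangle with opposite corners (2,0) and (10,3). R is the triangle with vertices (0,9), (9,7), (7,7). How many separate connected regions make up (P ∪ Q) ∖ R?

2

(P ∪ Q) ∖ R splits into 2 disjoint pieces (area 7, area 46.1429).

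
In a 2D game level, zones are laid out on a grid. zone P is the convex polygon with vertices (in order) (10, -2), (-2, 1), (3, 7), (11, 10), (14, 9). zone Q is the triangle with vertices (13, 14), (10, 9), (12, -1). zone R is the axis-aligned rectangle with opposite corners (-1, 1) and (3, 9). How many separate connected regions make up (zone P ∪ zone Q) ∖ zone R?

1

(zone P ∪ zone Q) ∖ zone R is a single connected region.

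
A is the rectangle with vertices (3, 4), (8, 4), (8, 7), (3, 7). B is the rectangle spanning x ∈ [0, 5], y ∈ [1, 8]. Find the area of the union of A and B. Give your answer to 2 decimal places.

44.00

By inclusion–exclusion:
Individual areas: |A| = 15, |B| = 35.
|A∩B|: x∈[3,5], y∈[4,7] → 2·3 = 6.
|A ∪ B| = 50 − 6 = 44.00.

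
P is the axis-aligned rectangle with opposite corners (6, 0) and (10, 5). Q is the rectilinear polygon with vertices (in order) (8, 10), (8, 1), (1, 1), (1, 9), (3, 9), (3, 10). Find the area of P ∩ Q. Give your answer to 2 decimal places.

The intersection is the polygon with vertices (6,5), (8,5), (8,1), (6,1).
By the shoelace formula its area is 8.00.

8.00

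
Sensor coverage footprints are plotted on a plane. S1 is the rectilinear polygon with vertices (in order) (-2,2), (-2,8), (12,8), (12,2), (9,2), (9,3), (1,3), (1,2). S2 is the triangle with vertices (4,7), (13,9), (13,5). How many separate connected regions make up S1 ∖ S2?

1

S1 ∖ S2 is a single connected region.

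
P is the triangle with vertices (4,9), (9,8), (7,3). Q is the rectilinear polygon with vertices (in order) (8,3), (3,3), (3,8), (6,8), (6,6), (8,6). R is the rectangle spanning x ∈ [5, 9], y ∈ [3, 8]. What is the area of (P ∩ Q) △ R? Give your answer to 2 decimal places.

14.50

|P ∩ Q| = 6.
|(P ∩ Q) ∩ R| = 5.75.
|(P ∩ Q) △ R| = 6 + 20 − 11.5 = 14.50.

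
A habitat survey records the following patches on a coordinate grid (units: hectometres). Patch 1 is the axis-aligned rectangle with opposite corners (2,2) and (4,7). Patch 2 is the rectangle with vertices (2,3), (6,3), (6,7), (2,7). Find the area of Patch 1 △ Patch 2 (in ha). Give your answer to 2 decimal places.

|Patch 1∩Patch 2|: x∈[2,4], y∈[3,7] → 2·4 = 8.
|Patch 1 △ Patch 2| = |Patch 1| + |Patch 2| − 2·|Patch 1∩Patch 2| = 10 + 16 − 16 = 10.00.

10.00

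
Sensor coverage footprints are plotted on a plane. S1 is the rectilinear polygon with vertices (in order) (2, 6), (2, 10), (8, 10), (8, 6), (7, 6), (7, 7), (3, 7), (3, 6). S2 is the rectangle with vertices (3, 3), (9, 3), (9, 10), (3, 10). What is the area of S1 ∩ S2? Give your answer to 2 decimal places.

16.00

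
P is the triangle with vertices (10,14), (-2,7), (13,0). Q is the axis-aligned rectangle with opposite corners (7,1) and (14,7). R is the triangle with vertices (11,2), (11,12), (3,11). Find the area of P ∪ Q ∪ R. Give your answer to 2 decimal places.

By inclusion–exclusion:
Individual areas: |P| = 94.5, |Q| = 42, |R| = 40.
|P∩Q| = 27.3857.
|P∩R| = 38.3212.
|Q∩R| = 11.
|P∩Q∩R| = 11.
|P ∪ Q ∪ R| = 176.5 − 76.7069 + 11 = 110.79.

110.79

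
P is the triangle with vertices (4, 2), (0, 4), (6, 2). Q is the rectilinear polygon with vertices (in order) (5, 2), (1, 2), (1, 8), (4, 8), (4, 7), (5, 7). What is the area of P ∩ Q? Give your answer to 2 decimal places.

The intersection is the polygon with vertices (1,3.5), (1,3.667), (5,2.333), (5,2), (4,2).
By the shoelace formula its area is 1.75.

1.75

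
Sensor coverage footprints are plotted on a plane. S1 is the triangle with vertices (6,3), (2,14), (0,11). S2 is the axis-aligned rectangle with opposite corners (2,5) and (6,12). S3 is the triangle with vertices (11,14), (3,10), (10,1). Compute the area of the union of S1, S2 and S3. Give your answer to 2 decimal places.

By inclusion–exclusion:
Individual areas: |S1| = 17, |S2| = 28, |S3| = 50.
|S1∩S2| = 9.8333.
|S1∩S3| = 0.2932.
|S2∩S3| = 8.0357.
|S1∩S2∩S3| = 0.2932.
|S1 ∪ S2 ∪ S3| = 95 − 18.1622 + 0.2932 = 77.13.

77.13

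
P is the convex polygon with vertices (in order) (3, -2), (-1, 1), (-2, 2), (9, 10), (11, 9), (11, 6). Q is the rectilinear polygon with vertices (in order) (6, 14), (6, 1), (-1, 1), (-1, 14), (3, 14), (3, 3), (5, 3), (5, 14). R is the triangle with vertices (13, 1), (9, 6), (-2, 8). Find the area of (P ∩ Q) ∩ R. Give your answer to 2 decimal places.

The region (P ∩ Q) ∩ R is the polygon with vertices (5,6.727), (6,6.545), (6,4.267), (5,4.733).
By the shoelace formula its area is 2.14.

2.14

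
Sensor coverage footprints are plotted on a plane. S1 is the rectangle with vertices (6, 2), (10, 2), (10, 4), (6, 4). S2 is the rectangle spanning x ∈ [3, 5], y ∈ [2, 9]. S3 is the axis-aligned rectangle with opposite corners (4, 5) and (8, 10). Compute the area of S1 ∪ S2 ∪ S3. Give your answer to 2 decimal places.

By inclusion–exclusion:
Individual areas: |S1| = 8, |S2| = 14, |S3| = 20.
|S1∩S2| = 0 (no overlap).
|S1∩S3| = 0 (no overlap).
|S2∩S3|: x∈[4,5], y∈[5,9] → 1·4 = 4.
|S1∩S2∩S3| = 0.
|S1 ∪ S2 ∪ S3| = 42 − 4 + 0 = 38.00.

38.00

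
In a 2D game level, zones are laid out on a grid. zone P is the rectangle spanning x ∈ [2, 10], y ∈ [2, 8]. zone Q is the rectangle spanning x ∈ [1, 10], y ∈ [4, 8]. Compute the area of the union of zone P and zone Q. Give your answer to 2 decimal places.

By inclusion–exclusion:
Individual areas: |zone P| = 48, |zone Q| = 36.
|zone P∩zone Q|: x∈[2,10], y∈[4,8] → 8·4 = 32.
|zone P ∪ zone Q| = 84 − 32 = 52.00.

52.00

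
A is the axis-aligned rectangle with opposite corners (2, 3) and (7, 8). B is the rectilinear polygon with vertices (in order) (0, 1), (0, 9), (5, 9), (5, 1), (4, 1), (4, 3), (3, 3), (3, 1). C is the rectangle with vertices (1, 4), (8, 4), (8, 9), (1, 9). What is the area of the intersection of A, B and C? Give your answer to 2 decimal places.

12.00

The intersection is the polygon with vertices (2,8), (5,8), (5,4), (2,4).
By the shoelace formula its area is 12.00.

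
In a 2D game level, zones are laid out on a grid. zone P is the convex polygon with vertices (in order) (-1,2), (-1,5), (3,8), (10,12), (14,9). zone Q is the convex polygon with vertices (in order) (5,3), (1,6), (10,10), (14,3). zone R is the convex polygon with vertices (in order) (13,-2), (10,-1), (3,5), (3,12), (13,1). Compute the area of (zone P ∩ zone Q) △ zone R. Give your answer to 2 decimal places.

|zone P ∩ zone Q| = 24.6888.
|(zone P ∩ zone Q) ∩ zone R| = 12.1697.
|(zone P ∩ zone Q) △ zone R| = 24.6888 + 55.5 − 24.3394 = 55.85.

55.85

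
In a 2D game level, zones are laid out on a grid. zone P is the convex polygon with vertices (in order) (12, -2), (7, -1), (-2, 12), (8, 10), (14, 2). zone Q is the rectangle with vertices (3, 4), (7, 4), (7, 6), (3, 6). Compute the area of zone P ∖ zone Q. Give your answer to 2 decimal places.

96.21

|zone P| = 104, |zone P∩zone Q| = 7.7906.
|zone P ∖ zone Q| = |zone P| − |zone P∩zone Q| = 104 − 7.7906 = 96.21.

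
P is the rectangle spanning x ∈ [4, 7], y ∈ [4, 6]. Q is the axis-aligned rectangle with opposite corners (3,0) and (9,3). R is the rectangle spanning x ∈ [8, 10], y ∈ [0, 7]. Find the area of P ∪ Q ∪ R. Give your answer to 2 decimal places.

By inclusion–exclusion:
Individual areas: |P| = 6, |Q| = 18, |R| = 14.
|P∩Q| = 0 (no overlap).
|P∩R| = 0 (no overlap).
|Q∩R|: x∈[8,9], y∈[0,3] → 1·3 = 3.
|P∩Q∩R| = 0.
|P ∪ Q ∪ R| = 38 − 3 + 0 = 35.00.

35.00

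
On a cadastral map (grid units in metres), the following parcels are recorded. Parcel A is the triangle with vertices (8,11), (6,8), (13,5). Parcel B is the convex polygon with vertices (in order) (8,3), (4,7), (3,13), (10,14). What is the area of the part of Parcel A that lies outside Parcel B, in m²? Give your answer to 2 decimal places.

6.31

|Parcel A| = 13.5, |Parcel A∩Parcel B| = 7.1858.
|Parcel A ∖ Parcel B| = |Parcel A| − |Parcel A∩Parcel B| = 13.5 − 7.1858 = 6.31.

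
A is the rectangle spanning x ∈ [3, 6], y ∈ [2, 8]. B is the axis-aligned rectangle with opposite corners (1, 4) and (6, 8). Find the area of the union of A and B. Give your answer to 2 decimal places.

26.00

By inclusion–exclusion:
Individual areas: |A| = 18, |B| = 20.
|A∩B|: x∈[3,6], y∈[4,8] → 3·4 = 12.
|A ∪ B| = 38 − 12 = 26.00.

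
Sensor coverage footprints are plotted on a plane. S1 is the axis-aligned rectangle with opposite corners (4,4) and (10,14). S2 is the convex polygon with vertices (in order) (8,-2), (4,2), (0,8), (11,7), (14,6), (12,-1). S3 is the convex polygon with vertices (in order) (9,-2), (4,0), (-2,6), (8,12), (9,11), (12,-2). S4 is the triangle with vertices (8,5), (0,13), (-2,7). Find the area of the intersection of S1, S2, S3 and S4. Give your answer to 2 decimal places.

The intersection is the polygon with vertices (4,7.636), (5.5,7.5), (8,5), (4,5.8).
By the shoelace formula its area is 5.38.

5.38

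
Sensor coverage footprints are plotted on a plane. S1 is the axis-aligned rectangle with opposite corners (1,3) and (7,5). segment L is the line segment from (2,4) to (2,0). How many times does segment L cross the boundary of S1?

The segment meets the boundary at (2,3).

1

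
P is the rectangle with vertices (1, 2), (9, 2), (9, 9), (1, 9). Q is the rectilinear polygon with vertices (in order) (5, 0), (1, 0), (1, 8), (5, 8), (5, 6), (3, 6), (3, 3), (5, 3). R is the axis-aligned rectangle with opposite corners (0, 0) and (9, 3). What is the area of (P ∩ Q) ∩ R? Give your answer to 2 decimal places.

The region (P ∩ Q) ∩ R is the polygon with vertices (5,3), (5,2), (1,2), (1,3), (3,3).
By the shoelace formula its area is 4.00.

4.00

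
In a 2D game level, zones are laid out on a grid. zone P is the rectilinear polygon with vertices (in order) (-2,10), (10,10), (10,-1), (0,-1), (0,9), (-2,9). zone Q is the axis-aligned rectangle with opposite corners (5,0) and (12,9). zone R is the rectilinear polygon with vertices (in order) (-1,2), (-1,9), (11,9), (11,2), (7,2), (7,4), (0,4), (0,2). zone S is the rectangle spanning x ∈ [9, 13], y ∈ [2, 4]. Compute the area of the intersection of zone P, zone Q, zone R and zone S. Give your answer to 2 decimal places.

The intersection is the polygon with vertices (10,2), (9,2), (9,4), (10,4).
By the shoelace formula its area is 2.00.

2.00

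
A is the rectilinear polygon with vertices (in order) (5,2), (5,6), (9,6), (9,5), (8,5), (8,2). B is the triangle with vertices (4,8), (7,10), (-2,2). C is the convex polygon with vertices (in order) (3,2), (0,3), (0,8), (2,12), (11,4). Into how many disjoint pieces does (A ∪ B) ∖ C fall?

4

(A ∪ B) ∖ C splits into 4 disjoint pieces (area 0.0278, area 2.625, area 0.2401, area 0.2222).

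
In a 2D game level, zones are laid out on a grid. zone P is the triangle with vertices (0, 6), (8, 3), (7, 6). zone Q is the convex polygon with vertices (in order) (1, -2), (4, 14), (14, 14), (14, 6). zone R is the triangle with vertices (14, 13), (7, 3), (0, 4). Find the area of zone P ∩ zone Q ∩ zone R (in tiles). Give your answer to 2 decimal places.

The intersection is the polygon with vertices (7.677,3.968), (7.208,3.297), (2.336,5.124), (2.416,5.553), (3.111,6), (7,6).
By the shoelace formula its area is 8.93.

8.93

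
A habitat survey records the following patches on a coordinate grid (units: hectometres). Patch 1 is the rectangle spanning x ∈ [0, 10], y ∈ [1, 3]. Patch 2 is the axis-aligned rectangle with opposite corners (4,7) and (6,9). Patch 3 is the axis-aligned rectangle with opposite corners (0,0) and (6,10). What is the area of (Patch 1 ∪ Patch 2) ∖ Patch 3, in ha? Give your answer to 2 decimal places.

8.00

|Patch 1 ∪ Patch 2| = 24.
|(Patch 1 ∪ Patch 2) ∩ Patch 3| = 16.
|(Patch 1 ∪ Patch 2) ∖ Patch 3| = 24 − 16 = 8.00.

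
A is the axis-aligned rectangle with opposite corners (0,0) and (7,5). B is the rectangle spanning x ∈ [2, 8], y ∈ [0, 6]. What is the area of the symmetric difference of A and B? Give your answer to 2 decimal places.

21.00

|A∩B|: x∈[2,7], y∈[0,5] → 5·5 = 25.
|A △ B| = |A| + |B| − 2·|A∩B| = 35 + 36 − 50 = 21.00.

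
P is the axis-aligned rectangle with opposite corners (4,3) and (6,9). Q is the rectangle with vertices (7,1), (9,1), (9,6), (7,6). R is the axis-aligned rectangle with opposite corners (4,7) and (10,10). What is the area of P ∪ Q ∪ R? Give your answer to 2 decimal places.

By inclusion–exclusion:
Individual areas: |P| = 12, |Q| = 10, |R| = 18.
|P∩Q| = 0 (no overlap).
|P∩R|: x∈[4,6], y∈[7,9] → 2·2 = 4.
|Q∩R| = 0 (no overlap).
|P∩Q∩R| = 0.
|P ∪ Q ∪ R| = 40 − 4 + 0 = 36.00.

36.00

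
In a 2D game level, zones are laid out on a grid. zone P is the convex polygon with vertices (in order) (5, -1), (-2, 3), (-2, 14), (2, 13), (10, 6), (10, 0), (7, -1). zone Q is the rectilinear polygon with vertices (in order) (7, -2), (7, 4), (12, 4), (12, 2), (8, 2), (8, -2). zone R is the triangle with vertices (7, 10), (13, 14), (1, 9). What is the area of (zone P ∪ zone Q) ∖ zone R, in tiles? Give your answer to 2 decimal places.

129.46

|zone P ∪ zone Q| = 131.6667.
|(zone P ∪ zone Q) ∩ zone R| = 2.2079.
|(zone P ∪ zone Q) ∖ zone R| = 131.6667 − 2.2079 = 129.46.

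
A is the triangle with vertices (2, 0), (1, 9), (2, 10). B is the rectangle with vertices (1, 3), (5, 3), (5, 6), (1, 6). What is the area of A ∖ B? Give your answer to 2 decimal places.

|A| = 5, |A∩B| = 1.5.
|A ∖ B| = |A| − |A∩B| = 5 − 1.5 = 3.50.

3.50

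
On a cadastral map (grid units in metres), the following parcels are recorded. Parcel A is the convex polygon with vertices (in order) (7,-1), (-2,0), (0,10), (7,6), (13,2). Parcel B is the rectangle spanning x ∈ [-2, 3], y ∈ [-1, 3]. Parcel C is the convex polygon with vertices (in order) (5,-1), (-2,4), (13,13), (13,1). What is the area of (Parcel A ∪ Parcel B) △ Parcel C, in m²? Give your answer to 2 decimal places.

80.33

|Parcel A ∪ Parcel B| = 96.0111.
|(Parcel A ∪ Parcel B) ∩ Parcel C| = 66.3384.
|(Parcel A ∪ Parcel B) △ Parcel C| = 96.0111 + 117 − 132.6767 = 80.33.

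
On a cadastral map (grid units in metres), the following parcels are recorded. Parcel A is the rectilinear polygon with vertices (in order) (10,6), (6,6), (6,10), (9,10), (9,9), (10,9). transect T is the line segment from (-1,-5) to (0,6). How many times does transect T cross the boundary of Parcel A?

The segment lies entirely outside Parcel A and never meets its boundary.

0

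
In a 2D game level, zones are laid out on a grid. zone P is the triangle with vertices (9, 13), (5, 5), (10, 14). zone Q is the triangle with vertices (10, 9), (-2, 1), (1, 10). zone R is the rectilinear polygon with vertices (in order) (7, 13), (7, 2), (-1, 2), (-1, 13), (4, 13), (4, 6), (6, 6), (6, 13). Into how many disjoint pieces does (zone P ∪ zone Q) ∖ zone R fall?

3

(zone P ∪ zone Q) ∖ zone R splits into 3 disjoint pieces (area 4.9856, area 7.0294, area 1.25).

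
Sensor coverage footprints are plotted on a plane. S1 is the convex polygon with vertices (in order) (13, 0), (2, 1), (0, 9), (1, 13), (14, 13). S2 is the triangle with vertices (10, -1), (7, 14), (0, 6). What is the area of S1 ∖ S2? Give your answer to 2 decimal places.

|S1| = 158, |S1∩S2| = 62.3091.
|S1 ∖ S2| = |S1| − |S1∩S2| = 158 − 62.3091 = 95.69.

95.69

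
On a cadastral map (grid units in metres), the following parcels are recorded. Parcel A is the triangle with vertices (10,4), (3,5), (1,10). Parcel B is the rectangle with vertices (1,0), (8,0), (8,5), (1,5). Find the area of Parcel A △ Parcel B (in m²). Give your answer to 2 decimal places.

47.93

|Parcel A| = 16.5, |Parcel B| = 35, |Parcel A∩Parcel B| = 1.7857.
|Parcel A △ Parcel B| = |Parcel A| + |Parcel B| − 2·|Parcel A∩Parcel B| = 16.5 + 35 − 3.5714 = 47.93.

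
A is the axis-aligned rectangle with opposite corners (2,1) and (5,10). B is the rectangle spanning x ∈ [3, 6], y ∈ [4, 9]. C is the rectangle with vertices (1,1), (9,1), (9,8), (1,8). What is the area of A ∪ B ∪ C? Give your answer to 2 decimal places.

63.00

By inclusion–exclusion:
Individual areas: |A| = 27, |B| = 15, |C| = 56.
|A∩B|: x∈[3,5], y∈[4,9] → 2·5 = 10.
|A∩C|: x∈[2,5], y∈[1,8] → 3·7 = 21.
|B∩C|: x∈[3,6], y∈[4,8] → 3·4 = 12.
|A∩B∩C| = 8.
|A ∪ B ∪ C| = 98 − 43 + 8 = 63.00.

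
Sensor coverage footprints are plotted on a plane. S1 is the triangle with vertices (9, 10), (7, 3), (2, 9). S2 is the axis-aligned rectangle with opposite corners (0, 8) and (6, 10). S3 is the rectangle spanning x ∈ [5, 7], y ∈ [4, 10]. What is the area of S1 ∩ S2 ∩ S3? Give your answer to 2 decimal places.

The intersection is the polygon with vertices (6,9.571), (6,8), (5,8), (5,9.429).
By the shoelace formula its area is 1.50.

1.50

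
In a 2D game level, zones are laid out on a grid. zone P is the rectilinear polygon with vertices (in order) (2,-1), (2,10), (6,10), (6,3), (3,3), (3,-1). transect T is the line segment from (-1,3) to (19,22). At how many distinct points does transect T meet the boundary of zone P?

The segment meets the boundary at (6,9.65), (2,5.85).

2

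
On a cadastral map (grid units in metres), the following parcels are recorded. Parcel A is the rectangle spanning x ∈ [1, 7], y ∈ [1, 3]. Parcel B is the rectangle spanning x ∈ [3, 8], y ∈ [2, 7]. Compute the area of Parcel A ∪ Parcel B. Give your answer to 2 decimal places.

By inclusion–exclusion:
Individual areas: |Parcel A| = 12, |Parcel B| = 25.
|Parcel A∩Parcel B|: x∈[3,7], y∈[2,3] → 4·1 = 4.
|Parcel A ∪ Parcel B| = 37 − 4 = 33.00.

33.00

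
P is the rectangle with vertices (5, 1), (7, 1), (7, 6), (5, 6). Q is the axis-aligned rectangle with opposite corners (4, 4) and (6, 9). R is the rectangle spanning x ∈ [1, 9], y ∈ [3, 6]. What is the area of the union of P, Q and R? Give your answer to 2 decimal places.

By inclusion–exclusion:
Individual areas: |P| = 10, |Q| = 10, |R| = 24.
|P∩Q|: x∈[5,6], y∈[4,6] → 1·2 = 2.
|P∩R|: x∈[5,7], y∈[3,6] → 2·3 = 6.
|Q∩R|: x∈[4,6], y∈[4,6] → 2·2 = 4.
|P∩Q∩R| = 2.
|P ∪ Q ∪ R| = 44 − 12 + 2 = 34.00.

34.00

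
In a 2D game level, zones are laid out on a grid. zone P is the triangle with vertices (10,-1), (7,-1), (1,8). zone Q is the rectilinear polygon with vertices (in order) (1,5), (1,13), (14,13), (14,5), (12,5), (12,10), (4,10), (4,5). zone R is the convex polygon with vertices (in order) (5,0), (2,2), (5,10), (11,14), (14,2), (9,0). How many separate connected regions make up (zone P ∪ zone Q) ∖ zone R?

3

(zone P ∪ zone Q) ∖ zone R splits into 3 disjoint pieces (area 2.8333, area 32.7367, area 14).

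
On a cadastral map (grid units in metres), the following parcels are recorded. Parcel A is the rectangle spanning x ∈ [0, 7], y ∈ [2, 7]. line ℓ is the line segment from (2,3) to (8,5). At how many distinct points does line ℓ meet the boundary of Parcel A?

1

The segment meets the boundary at (7,4.667).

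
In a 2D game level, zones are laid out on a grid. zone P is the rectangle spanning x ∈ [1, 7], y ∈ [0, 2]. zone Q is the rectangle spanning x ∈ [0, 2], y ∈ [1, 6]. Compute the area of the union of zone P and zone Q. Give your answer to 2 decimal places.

By inclusion–exclusion:
Individual areas: |zone P| = 12, |zone Q| = 10.
|zone P∩zone Q|: x∈[1,2], y∈[1,2] → 1·1 = 1.
|zone P ∪ zone Q| = 22 − 1 = 21.00.

21.00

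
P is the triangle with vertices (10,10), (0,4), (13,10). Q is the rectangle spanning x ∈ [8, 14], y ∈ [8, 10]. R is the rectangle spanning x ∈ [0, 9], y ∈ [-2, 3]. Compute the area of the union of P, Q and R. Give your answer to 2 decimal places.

By inclusion–exclusion:
Individual areas: |P| = 9, |Q| = 12, |R| = 45.
|P∩Q| = 4.4667.
|P∩R| = 0.
|Q∩R| = 0 (no overlap).
|P∩Q∩R| = 0.
|P ∪ Q ∪ R| = 66 − 4.4667 + 0 = 61.53.

61.53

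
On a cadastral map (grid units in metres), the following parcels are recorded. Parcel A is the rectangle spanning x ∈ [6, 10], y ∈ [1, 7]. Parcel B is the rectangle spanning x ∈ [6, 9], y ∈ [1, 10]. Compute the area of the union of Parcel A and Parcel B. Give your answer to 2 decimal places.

By inclusion–exclusion:
Individual areas: |Parcel A| = 24, |Parcel B| = 27.
|Parcel A∩Parcel B|: x∈[6,9], y∈[1,7] → 3·6 = 18.
|Parcel A ∪ Parcel B| = 51 − 18 = 33.00.

33.00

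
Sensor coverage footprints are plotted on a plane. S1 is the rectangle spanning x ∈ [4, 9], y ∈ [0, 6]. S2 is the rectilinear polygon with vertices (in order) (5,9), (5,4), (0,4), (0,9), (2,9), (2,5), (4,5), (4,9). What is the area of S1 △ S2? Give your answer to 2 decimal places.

|S1| = 30, |S2| = 17, |S1∩S2| = 2.
|S1 △ S2| = |S1| + |S2| − 2·|S1∩S2| = 30 + 17 − 4 = 43.00.

43.00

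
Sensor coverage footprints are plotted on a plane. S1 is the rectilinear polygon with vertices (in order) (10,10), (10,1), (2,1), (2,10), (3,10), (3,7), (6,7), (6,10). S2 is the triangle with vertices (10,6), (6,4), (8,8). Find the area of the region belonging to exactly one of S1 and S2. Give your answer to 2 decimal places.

|S1| = 63, |S2| = 6, |S1∩S2| = 6.
|S1 △ S2| = |S1| + |S2| − 2·|S1∩S2| = 63 + 6 − 12 = 57.00.

57.00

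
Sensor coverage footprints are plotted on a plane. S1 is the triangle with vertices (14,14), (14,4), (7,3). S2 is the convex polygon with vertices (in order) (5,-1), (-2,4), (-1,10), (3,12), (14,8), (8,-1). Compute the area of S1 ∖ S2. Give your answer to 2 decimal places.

|S1| = 35, |S1∩S2| = 19.8032.
|S1 ∖ S2| = |S1| − |S1∩S2| = 35 − 19.8032 = 15.20.

15.20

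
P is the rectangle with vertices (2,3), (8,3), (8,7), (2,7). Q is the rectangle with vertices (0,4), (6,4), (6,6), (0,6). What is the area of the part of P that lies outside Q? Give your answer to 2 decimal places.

16.00

|P∩Q|: x∈[2,6], y∈[4,6] → 4·2 = 8.
|P| = 24.
|P ∖ Q| = |P| − |P∩Q| = 24 − 8 = 16.00.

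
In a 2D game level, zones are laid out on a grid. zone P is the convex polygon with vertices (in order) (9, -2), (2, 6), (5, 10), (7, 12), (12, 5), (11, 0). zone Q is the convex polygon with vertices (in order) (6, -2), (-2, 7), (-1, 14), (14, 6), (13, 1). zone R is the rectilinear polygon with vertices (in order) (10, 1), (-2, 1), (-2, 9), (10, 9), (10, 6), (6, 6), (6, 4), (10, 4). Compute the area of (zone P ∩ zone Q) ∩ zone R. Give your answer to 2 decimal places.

40.92

|zone P ∩ zone Q| = 67.4038.
|(zone P ∩ zone Q) ∩ zone R| = 40.92.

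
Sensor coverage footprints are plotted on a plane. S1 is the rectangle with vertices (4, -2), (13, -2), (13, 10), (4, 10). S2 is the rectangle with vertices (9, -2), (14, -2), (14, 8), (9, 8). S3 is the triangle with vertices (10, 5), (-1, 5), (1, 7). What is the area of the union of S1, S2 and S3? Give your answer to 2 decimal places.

125.00

By inclusion–exclusion:
Individual areas: |S1| = 108, |S2| = 50, |S3| = 11.
|S1∩S2|: x∈[9,13], y∈[-2,8] → 4·10 = 40.
|S1∩S3| = 4.
|S2∩S3| = 0.1111.
|S1∩S2∩S3| = 0.1111.
|S1 ∪ S2 ∪ S3| = 169 − 44.1111 + 0.1111 = 125.00.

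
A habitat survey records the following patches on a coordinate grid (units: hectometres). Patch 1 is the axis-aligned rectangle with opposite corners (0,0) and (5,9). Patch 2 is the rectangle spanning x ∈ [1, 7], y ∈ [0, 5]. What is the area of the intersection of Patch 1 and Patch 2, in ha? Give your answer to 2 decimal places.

|Patch 1∩Patch 2|: x∈[1,5], y∈[0,5] → 4·5 = 20.

20.00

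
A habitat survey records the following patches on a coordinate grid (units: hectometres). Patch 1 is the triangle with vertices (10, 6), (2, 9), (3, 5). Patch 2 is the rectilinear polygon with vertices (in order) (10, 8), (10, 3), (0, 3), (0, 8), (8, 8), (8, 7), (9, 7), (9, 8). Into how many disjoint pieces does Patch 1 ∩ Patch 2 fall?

Patch 1 ∩ Patch 2 is a single connected region.

1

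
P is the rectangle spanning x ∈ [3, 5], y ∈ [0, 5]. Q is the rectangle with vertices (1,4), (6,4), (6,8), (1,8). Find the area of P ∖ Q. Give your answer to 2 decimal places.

|P∩Q|: x∈[3,5], y∈[4,5] → 2·1 = 2.
|P| = 10.
|P ∖ Q| = |P| − |P∩Q| = 10 − 2 = 8.00.

8.00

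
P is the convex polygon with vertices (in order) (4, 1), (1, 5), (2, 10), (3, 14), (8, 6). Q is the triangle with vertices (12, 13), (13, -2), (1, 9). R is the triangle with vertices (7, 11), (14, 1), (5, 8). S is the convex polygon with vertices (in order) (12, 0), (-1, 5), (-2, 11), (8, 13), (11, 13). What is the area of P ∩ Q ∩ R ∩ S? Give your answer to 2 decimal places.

3.41

The intersection is the polygon with vertices (7.836,5.795), (5,8), (5.903,9.355), (8,6).
By the shoelace formula its area is 3.41.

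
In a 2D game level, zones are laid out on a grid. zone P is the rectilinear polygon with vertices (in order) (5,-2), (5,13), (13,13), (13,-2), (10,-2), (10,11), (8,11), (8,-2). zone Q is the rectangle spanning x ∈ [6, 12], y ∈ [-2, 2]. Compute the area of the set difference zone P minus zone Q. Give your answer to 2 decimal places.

|zone P| = 94, |zone P∩zone Q| = 16.
|zone P ∖ zone Q| = |zone P| − |zone P∩zone Q| = 94 − 16 = 78.00.

78.00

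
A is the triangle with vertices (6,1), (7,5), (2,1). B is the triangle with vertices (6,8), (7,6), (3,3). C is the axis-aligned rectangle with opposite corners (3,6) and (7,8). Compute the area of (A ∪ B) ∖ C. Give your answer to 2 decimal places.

11.30

|A ∪ B| = 13.5.
|(A ∪ B) ∩ C| = 2.2.
|(A ∪ B) ∖ C| = 13.5 − 2.2 = 11.30.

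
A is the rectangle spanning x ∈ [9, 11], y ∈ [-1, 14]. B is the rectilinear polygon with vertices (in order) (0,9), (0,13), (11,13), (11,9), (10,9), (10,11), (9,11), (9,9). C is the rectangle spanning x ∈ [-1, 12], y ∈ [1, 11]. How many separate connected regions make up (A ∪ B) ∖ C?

(A ∪ B) ∖ C splits into 2 disjoint pieces (area 4, area 24).

2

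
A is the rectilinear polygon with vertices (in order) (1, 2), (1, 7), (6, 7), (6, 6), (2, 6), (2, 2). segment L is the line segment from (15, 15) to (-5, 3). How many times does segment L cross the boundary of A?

The segment meets the boundary at (1,6.6), (1.667,7).

2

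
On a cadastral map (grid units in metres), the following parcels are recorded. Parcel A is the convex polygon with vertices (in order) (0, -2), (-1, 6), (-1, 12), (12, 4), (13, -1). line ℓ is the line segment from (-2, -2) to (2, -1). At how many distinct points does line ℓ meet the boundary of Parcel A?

1

The segment meets the boundary at (-0.061,-1.515).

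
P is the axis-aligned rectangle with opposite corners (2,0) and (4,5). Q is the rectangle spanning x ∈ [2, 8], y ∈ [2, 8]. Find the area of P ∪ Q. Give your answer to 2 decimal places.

By inclusion–exclusion:
Individual areas: |P| = 10, |Q| = 36.
|P∩Q|: x∈[2,4], y∈[2,5] → 2·3 = 6.
|P ∪ Q| = 46 − 6 = 40.00.

40.00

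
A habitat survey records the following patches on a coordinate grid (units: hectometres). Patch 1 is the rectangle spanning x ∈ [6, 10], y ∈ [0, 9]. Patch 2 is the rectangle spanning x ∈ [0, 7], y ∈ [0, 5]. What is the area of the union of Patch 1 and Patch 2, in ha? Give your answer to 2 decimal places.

66.00

By inclusion–exclusion:
Individual areas: |Patch 1| = 36, |Patch 2| = 35.
|Patch 1∩Patch 2|: x∈[6,7], y∈[0,5] → 1·5 = 5.
|Patch 1 ∪ Patch 2| = 71 − 5 = 66.00.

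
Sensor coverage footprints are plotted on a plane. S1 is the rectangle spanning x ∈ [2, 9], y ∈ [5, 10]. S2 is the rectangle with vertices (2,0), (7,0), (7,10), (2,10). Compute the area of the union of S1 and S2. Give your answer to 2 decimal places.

60.00

By inclusion–exclusion:
Individual areas: |S1| = 35, |S2| = 50.
|S1∩S2|: x∈[2,7], y∈[5,10] → 5·5 = 25.
|S1 ∪ S2| = 85 − 25 = 60.00.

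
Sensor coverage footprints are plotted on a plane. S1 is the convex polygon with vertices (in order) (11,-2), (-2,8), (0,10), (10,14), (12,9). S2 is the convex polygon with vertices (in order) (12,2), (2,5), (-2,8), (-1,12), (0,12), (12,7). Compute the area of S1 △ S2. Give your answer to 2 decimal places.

60.38

|S1| = 118.5, |S2| = 75, |S1∩S2| = 66.5581.
|S1 △ S2| = |S1| + |S2| − 2·|S1∩S2| = 118.5 + 75 − 133.1161 = 60.38.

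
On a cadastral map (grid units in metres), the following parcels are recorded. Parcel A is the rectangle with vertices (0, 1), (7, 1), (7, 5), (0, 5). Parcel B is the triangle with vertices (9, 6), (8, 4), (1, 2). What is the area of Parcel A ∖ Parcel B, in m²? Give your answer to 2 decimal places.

|Parcel A| = 28, |Parcel A∩Parcel B| = 3.8571.
|Parcel A ∖ Parcel B| = |Parcel A| − |Parcel A∩Parcel B| = 28 − 3.8571 = 24.14.

24.14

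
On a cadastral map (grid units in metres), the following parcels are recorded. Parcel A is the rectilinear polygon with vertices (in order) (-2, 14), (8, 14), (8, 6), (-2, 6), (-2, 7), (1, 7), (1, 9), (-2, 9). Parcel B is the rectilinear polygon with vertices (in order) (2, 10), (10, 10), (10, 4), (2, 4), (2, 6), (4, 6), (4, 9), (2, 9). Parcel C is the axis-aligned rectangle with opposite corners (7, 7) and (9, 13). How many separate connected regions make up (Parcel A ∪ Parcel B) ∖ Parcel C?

(Parcel A ∪ Parcel B) ∖ Parcel C is a single connected region.

1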